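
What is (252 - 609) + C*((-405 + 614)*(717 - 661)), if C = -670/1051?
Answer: -8216887/1051 ≈ -7818.2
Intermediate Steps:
C = -670/1051 (C = -670*1/1051 = -670/1051 ≈ -0.63749)
(252 - 609) + C*((-405 + 614)*(717 - 661)) = (252 - 609) - 670*(-405 + 614)*(717 - 661)/1051 = -357 - 140030*56/1051 = -357 - 670/1051*11704 = -357 - 7841680/1051 = -8216887/1051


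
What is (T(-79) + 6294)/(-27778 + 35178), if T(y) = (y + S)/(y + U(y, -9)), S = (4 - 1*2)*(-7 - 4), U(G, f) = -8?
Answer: 547679/643800 ≈ 0.85070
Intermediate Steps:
S = -22 (S = (4 - 2)*(-11) = 2*(-11) = -22)
T(y) = (-22 + y)/(-8 + y) (T(y) = (y - 22)/(y - 8) = (-22 + y)/(-8 + y))
(T(-79) + 6294)/(-27778 + 35178) = ((-22 - 79)/(-8 - 79) + 6294)/(-27778 + 35178) = (-101/(-87) + 6294)/7400 = (-1/87*(-101) + 6294)*(1/7400) = (101/87 + 6294)*(1/7400) = (547679/87)*(1/7400) = 547679/643800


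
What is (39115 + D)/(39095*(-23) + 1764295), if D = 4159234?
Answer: 4198349/865110 ≈ 4.8530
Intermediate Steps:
(39115 + D)/(39095*(-23) + 1764295) = (39115 + 4159234)/(39095*(-23) + 1764295) = 4198349/(-899185 + 1764295) = 4198349/865110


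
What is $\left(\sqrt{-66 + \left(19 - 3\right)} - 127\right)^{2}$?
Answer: $16079 - 1270 i \sqrt{2} \approx 16079.0 - 1796.1 i$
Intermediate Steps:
$\left(\sqrt{-66 + \left(19 - 3\right)} - 127\right)^{2} = \left(\sqrt{-66 + 16} - 127\right)^{2} = \left(\sqrt{-50} - 127\right)^{2} = \left(5 i \sqrt{2} - 127\right)^{2} = \left(-127 + 5 i \sqrt{2}\right)^{2}$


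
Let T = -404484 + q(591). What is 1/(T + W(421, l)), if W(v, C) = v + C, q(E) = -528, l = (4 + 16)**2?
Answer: -1/404191 ≈ -2.4741e-6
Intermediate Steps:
l = 400 (l = 20**2 = 400)
T = -405012 (T = -404484 - 528 = -405012)
W(v, C) = C + v
1/(T + W(421, l)) = 1/(-405012 + (400 + 421)) = 1/(-405012 + 821) = 1/(-404191) = -1/404191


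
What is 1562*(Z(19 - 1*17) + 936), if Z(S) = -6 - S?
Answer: 1449536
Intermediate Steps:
1562*(Z(19 - 1*17) + 936) = 1562*((-6 - (19 - 1*17)) + 936) = 1562*((-6 - (19 - 17)) + 936) = 1562*((-6 - 1*2) + 936) = 1562*((-6 - 2) + 936) = 1562*(-8 + 936) = 1562*928 = 1449536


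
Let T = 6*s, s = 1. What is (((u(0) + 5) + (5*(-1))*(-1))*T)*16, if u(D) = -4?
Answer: 576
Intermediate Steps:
T = 6 (T = 6*1 = 6)
(((u(0) + 5) + (5*(-1))*(-1))*T)*16 = (((-4 + 5) + (5*(-1))*(-1))*6)*16 = ((1 - 5*(-1))*6)*16 = ((1 + 5)*6)*16 = (6*6)*16 = 36*16 = 576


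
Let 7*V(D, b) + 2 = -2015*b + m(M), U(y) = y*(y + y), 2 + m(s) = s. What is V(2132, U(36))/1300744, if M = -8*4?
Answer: -1305729/2276302 ≈ -0.57362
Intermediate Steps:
M = -32
m(s) = -2 + s
U(y) = 2*y² (U(y) = y*(2*y) = 2*y²)
V(D, b) = -36/7 - 2015*b/7 (V(D, b) = -2/7 + (-2015*b + (-2 - 32))/7 = -2/7 + (-2015*b - 34)/7 = -2/7 + (-34 - 2015*b)/7 = -2/7 + (-34/7 - 2015*b/7) = -36/7 - 2015*b/7)
V(2132, U(36))/1300744 = (-36/7 - 4030*36²/7)/1300744 = (-36/7 - 4030*1296/7)*(1/1300744) = (-36/7 - 2015/7*2592)*(1/1300744) = (-36/7 - 5222880/7)*(1/1300744) = -5222916/7*1/1300744 = -1305729/2276302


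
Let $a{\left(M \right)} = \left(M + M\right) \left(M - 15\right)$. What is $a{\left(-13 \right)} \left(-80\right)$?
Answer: $-58240$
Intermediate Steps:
$a{\left(M \right)} = 2 M \left(-15 + M\right)$
$a{\left(-13 \right)} \left(-80\right) = 2 \left(-13\right) \left(-15 - 13\right) \left(-80\right) = 2 \left(-13\right) \left(-28\right) \left(-80\right) = 728 \left(-80\right) = -58240$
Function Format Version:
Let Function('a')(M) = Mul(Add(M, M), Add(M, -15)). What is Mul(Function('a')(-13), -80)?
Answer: -58240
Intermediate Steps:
Function('a')(M) = Mul(2, M, Add(-15, M)) (Function('a')(M) = Mul(Mul(2, M), Add(-15, M)) = Mul(2, M, Add(-15, M)))
Mul(Function('a')(-13), -80) = Mul(Mul(2, -13, Add(-15, -13)), -80) = Mul(Mul(2, -13, -28), -80) = Mul(728, -80) = -58240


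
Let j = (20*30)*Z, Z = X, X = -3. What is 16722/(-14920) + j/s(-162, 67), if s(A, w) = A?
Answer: 670751/67140 ≈ 9.9903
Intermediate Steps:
Z = -3
j = -1800 (j = (20*30)*(-3) = 600*(-3) = -1800)
16722/(-14920) + j/s(-162, 67) = 16722/(-14920) - 1800/(-162) = 16722*(-1/14920) - 1800*(-1/162) = -8361/7460 + 100/9 = 670751/67140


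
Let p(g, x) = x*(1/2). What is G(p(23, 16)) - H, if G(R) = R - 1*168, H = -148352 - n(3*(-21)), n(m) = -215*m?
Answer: 161737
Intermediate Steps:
p(g, x) = x/2 (p(g, x) = x*(1*(1/2)) = x*(1/2) = x/2)
H = -161897 (H = -148352 - (-215)*3*(-21) = -148352 - (-215)*(-63) = -148352 - 1*13545 = -148352 - 13545 = -161897)
G(R) = -168 + R (G(R) = R - 168 = -168 + R)
G(p(23, 16)) - H = (-168 + (1/2)*16) - 1*(-161897) = (-168 + 8) + 161897 = -160 + 161897 = 161737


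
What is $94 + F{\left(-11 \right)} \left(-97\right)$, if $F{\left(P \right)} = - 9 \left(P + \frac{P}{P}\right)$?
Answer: $-8636$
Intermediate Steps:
$F{\left(P \right)} = -9 - 9 P$ ($F{\left(P \right)} = - 9 \left(P + 1\right) = - 9 \left(1 + P\right) = -9 - 9 P$)
$94 + F{\left(-11 \right)} \left(-97\right) = 94 + \left(-9 - -99\right) \left(-97\right) = 94 + \left(-9 + 99\right) \left(-97\right) = 94 + 90 \left(-97\right) = 94 - 8730 = -8636$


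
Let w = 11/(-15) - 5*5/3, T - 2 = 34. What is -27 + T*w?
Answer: -1767/5 ≈ -353.40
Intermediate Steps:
T = 36 (T = 2 + 34 = 36)
w = -136/15 (w = 11*(-1/15) - 25*⅓ = -11/15 - 25/3 = -136/15 ≈ -9.0667)
-27 + T*w = -27 + 36*(-136/15) = -27 - 1632/5 = -1767/5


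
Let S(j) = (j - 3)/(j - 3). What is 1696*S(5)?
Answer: 1696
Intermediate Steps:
S(j) = 1 (S(j) = (-3 + j)/(-3 + j) = 1)
1696*S(5) = 1696*1 = 1696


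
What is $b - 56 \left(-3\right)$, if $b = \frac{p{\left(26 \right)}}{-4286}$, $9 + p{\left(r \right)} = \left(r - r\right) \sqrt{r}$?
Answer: $\frac{720057}{4286} \approx 168.0$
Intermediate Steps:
$p{\left(r \right)} = -9$ ($p{\left(r \right)} = -9 + \left(r - r\right) \sqrt{r} = -9 + 0 \sqrt{r} = -9 + 0 = -9$)
$b = \frac{9}{4286}$ ($b = - \frac{9}{-4286} = \left(-9\right) \left(- \frac{1}{4286}\right) = \frac{9}{4286} \approx 0.0020999$)
$b - 56 \left(-3\right) = \frac{9}{4286} - 56 \left(-3\right) = \frac{9}{4286} - -168 = \frac{9}{4286} + 168 = \frac{720057}{4286}$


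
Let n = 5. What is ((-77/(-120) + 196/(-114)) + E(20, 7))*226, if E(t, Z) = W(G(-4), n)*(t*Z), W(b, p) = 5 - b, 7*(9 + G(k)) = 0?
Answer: 168232253/380 ≈ 4.4272e+5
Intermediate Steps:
G(k) = -9 (G(k) = -9 + (⅐)*0 = -9 + 0 = -9)
E(t, Z) = 14*Z*t (E(t, Z) = (5 - 1*(-9))*(t*Z) = (5 + 9)*(Z*t) = 14*(Z*t) = 14*Z*t)
((-77/(-120) + 196/(-114)) + E(20, 7))*226 = ((-77/(-120) + 196/(-114)) + 14*7*20)*226 = ((-77*(-1/120) + 196*(-1/114)) + 1960)*226 = ((77/120 - 98/57) + 1960)*226 = (-819/760 + 1960)*226 = (1488781/760)*226 = 168232253/380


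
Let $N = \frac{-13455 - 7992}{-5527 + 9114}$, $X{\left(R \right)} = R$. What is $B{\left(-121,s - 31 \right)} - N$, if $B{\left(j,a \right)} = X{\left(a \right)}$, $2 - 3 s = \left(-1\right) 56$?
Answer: $- \frac{61204}{10761} \approx -5.6876$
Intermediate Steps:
$N = - \frac{21447}{3587} \approx -5.9791$
$s = \frac{58}{3}$ ($s = \frac{2}{3} - \frac{\left(-1\right) 56}{3} = \frac{2}{3} - - \frac{56}{3} = \frac{2}{3} + \frac{56}{3} = \frac{58}{3} \approx 19.333$)
$B{\left(j,a \right)} = a$
$B{\left(-121,s - 31 \right)} - N = \left(\frac{58}{3} - 31\right) - - \frac{21447}{3587} = - \frac{35}{3} + \frac{21447}{3587} = - \frac{61204}{10761}$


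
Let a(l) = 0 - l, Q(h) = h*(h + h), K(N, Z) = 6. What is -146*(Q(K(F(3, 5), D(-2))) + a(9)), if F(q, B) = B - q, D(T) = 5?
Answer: -9198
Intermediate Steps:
Q(h) = 2*h² (Q(h) = h*(2*h) = 2*h²)
a(l) = -l
-146*(Q(K(F(3, 5), D(-2))) + a(9)) = -146*(2*6² - 1*9) = -146*(2*36 - 9) = -146*(72 - 9) = -146*63 = -9198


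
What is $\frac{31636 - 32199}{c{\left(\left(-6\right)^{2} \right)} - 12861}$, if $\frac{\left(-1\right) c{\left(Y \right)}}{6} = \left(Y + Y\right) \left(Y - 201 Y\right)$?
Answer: $- \frac{563}{3097539} \approx -0.00018176$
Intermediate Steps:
$c{\left(Y \right)} = 2400 Y^{2}$ ($c{\left(Y \right)} = - 6 \left(Y + Y\right) \left(Y - 201 Y\right) = - 6 \cdot 2 Y \left(- 200 Y\right) = - 6 \left(- 400 Y^{2}\right) = 2400 Y^{2}$)
$\frac{31636 - 32199}{c{\left(\left(-6\right)^{2} \right)} - 12861} = \frac{31636 - 32199}{2400 \left(\left(-6\right)^{2}\right)^{2} - 12861} = - \frac{563}{2400 \cdot 36^{2} - 12861} = - \frac{563}{2400 \cdot 1296 - 12861} = - \frac{563}{3110400 - 12861} = - \frac{563}{3097539}$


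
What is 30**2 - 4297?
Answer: -3397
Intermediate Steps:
30**2 - 4297 = 900 - 4297 = -3397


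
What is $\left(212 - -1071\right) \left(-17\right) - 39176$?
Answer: $-60987$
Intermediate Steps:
$\left(212 - -1071\right) \left(-17\right) - 39176 = \left(212 + 1071\right) \left(-17\right) - 39176 = 1283 \left(-17\right) - 39176 = -21811 - 39176 = -60987$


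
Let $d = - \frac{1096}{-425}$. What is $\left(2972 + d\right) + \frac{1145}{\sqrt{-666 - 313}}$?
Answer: $\frac{1264196}{425} - \frac{1145 i \sqrt{979}}{979} \approx 2974.6 - 36.594 i$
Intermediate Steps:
$d = \frac{1096}{425}$ ($d = \left(-1096\right) \left(- \frac{1}{425}\right) = \frac{1096}{425} \approx 2.5788$)
$\left(2972 + d\right) + \frac{1145}{\sqrt{-666 - 313}} = \left(2972 + \frac{1096}{425}\right) + \frac{1145}{\sqrt{-666 - 313}} = \frac{1264196}{425} + \frac{1145}{\sqrt{-979}} = \frac{1264196}{425} + \frac{1145}{i \sqrt{979}} = \frac{1264196}{425} + 1145 \left(- \frac{i \sqrt{979}}{979}\right) = \frac{1264196}{425} - \frac{1145 i \sqrt{979}}{979}$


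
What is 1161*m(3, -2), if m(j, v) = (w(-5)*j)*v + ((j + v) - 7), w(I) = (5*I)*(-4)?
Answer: -703566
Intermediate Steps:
w(I) = -20*I
m(j, v) = -7 + j + v + 100*j*v (m(j, v) = ((-20*(-5))*j)*v + ((j + v) - 7) = (100*j)*v + (-7 + j + v) = 100*j*v + (-7 + j + v) = -7 + j + v + 100*j*v)
1161*m(3, -2) = 1161*(-7 + 3 - 2 + 100*3*(-2)) = 1161*(-7 + 3 - 2 - 600) = 1161*(-606) = -703566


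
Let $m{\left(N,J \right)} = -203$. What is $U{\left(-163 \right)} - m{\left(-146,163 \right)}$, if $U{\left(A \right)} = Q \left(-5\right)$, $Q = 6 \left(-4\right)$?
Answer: $323$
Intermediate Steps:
$Q = -24$
$U{\left(A \right)} = 120$ ($U{\left(A \right)} = \left(-24\right) \left(-5\right) = 120$)
$U{\left(-163 \right)} - m{\left(-146,163 \right)} = 120 - -203 = 120 + 203 = 323$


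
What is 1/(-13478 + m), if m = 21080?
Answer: 1/7602 ≈ 0.00013154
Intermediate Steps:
1/(-13478 + m) = 1/(-13478 + 21080) = 1/7602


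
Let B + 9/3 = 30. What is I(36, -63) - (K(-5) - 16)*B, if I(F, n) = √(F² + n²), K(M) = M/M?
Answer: 405 + 9*√65 ≈ 477.56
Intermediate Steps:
B = 27 (B = -3 + 30 = 27)
K(M) = 1
I(36, -63) - (K(-5) - 16)*B = √(36² + (-63)²) - (1 - 16)*27 = √(1296 + 3969) - (-15)*27 = √5265 - 1*(-405) = 9*√65 + 405 = 405 + 9*√65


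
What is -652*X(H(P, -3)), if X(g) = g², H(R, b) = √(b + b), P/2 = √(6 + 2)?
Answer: 3912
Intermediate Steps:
P = 4*√2 (P = 2*√(6 + 2) = 2*√8 = 2*(2*√2) = 4*√2 ≈ 5.6569)
H(R, b) = √2*√b (H(R, b) = √(2*b) = √2*√b)
-652*X(H(P, -3)) = -652*(√2*√(-3))² = -652*(√2*(I*√3))² = -652*(I*√6)² = -652*(-6) = 3912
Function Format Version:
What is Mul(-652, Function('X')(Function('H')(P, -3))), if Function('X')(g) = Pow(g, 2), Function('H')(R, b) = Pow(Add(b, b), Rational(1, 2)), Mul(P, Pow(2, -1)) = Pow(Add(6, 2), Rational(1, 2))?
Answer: 3912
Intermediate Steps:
P = Mul(4, Pow(2, Rational(1, 2))) (P = Mul(2, Pow(Add(6, 2), Rational(1, 2))) = Mul(2, Pow(8, Rational(1, 2))) = Mul(2, Mul(2, Pow(2, Rational(1, 2)))) = Mul(4, Pow(2, Rational(1, 2))) ≈ 5.6569)
Function('H')(R, b) = Mul(Pow(2, Rational(1, 2)), Pow(b, Rational(1, 2))) (Function('H')(R, b) = Pow(Mul(2, b), Rational(1, 2)) = Mul(Pow(2, Rational(1, 2)), Pow(b, Rational(1, 2))))
Mul(-652, Function('X')(Function('H')(P, -3))) = Mul(-652, Pow(Mul(Pow(2, Rational(1, 2)), Pow(-3, Rational(1, 2))), 2)) = Mul(-652, Pow(Mul(Pow(2, Rational(1, 2)), Mul(I, Pow(3, Rational(1, 2)))), 2)) = Mul(-652, Pow(Mul(I, Pow(6, Rational(1, 2))), 2)) = Mul(-652, -6) = 3912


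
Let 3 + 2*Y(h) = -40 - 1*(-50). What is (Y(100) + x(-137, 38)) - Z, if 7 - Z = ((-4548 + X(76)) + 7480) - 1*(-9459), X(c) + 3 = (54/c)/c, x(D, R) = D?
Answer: 35370807/2888 ≈ 12248.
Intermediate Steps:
X(c) = -3 + 54/c² (X(c) = -3 + (54/c)/c = -3 + 54/c²)
Y(h) = 7/2 (Y(h) = -3/2 + (-40 - 1*(-50))/2 = -3/2 + (-40 + 50)/2 = -3/2 + (½)*10 = -3/2 + 5 = 7/2)
Z = -35756355/2888 (Z = 7 - (((-4548 + (-3 + 54/76²)) + 7480) - 1*(-9459)) = 7 - (((-4548 + (-3 + 54*(1/5776))) + 7480) + 9459) = 7 - (((-4548 + (-3 + 27/2888)) + 7480) + 9459) = 7 - (((-4548 - 8637/2888) + 7480) + 9459) = 7 - ((-13143261/2888 + 7480) + 9459) = 7 - (8458979/2888 + 9459) = 7 - 1*35776571/2888 = 7 - 35776571/2888 = -35756355/2888 ≈ -12381.)
(Y(100) + x(-137, 38)) - Z = (7/2 - 137) - 1*(-35756355/2888) = -267/2 + 35756355/2888 = 35370807/2888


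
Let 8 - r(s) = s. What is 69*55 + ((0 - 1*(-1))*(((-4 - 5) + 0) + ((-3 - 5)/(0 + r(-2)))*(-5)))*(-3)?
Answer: 3810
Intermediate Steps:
r(s) = 8 - s
69*55 + ((0 - 1*(-1))*(((-4 - 5) + 0) + ((-3 - 5)/(0 + r(-2)))*(-5)))*(-3) = 69*55 + ((0 - 1*(-1))*(((-4 - 5) + 0) + ((-3 - 5)/(0 + (8 - 1*(-2))))*(-5)))*(-3) = 3795 + ((0 + 1)*((-9 + 0) - 8/(0 + (8 + 2))*(-5)))*(-3) = 3795 + (1*(-9 - 8/(0 + 10)*(-5)))*(-3) = 3795 + (1*(-9 - 8/10*(-5)))*(-3) = 3795 + (1*(-9 - 8*⅒*(-5)))*(-3) = 3795 + (1*(-9 - ⅘*(-5)))*(-3) = 3795 + (1*(-9 + 4))*(-3) = 3795 + (1*(-5))*(-3) = 3795 - 5*(-3) = 3795 + 15 = 3810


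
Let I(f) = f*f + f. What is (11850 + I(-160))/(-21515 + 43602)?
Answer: 37290/22087 ≈ 1.6883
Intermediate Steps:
I(f) = f + f² (I(f) = f² + f = f + f²)
(11850 + I(-160))/(-21515 + 43602) = (11850 - 160*(1 - 160))/(-21515 + 43602) = (11850 - 160*(-159))/22087 = (11850 + 25440)*(1/22087) = 37290*(1/22087) = 37290/22087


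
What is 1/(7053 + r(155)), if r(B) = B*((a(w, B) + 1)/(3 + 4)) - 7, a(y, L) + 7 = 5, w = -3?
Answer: 7/49167 ≈ 0.00014237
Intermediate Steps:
a(y, L) = -2 (a(y, L) = -7 + 5 = -2)
r(B) = -7 - B/7 (r(B) = B*((-2 + 1)/(3 + 4)) - 7 = B*(-1/7) - 7 = B*(-1*⅐) - 7 = B*(-⅐) - 7 = -B/7 - 7 = -7 - B/7)
1/(7053 + r(155)) = 1/(7053 + (-7 - ⅐*155)) = 1/(7053 + (-7 - 155/7)) = 1/(7053 - 204/7) = 1/(49167/7) = 7/49167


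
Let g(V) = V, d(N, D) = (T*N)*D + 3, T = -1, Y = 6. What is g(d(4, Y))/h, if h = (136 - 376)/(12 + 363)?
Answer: 525/16 ≈ 32.813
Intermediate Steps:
d(N, D) = 3 - D*N (d(N, D) = (-N)*D + 3 = -D*N + 3 = 3 - D*N)
h = -16/25 (h = -240/375 = -240*1/375 = -16/25 ≈ -0.64000)
g(d(4, Y))/h = (3 - 1*6*4)/(-16/25) = (3 - 24)*(-25/16) = -21*(-25/16) = 525/16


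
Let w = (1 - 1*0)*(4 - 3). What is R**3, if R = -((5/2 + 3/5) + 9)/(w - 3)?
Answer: 1771561/8000 ≈ 221.45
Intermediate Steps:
w = 1 (w = (1 + 0)*1 = 1*1 = 1)
R = 121/20 (R = -((5/2 + 3/5) + 9)/(1 - 3) = -((5*(1/2) + 3*(1/5)) + 9)/(-2) = -((5/2 + 3/5) + 9)*(-1)/2 = -(31/10 + 9)*(-1)/2 = -121*(-1)/(10*2) = -1*(-121/20) = 121/20 ≈ 6.0500)
R**3 = (121/20)**3 = 1771561/8000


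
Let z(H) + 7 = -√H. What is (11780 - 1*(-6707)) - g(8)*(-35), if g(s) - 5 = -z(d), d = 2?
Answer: 18907 + 35*√2 ≈ 18957.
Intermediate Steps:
z(H) = -7 - √H
g(s) = 12 + √2 (g(s) = 5 - (-7 - √2) = 5 + (7 + √2) = 12 + √2)
(11780 - 1*(-6707)) - g(8)*(-35) = (11780 - 1*(-6707)) - (12 + √2)*(-35) = (11780 + 6707) - (-420 - 35*√2) = 18487 + (420 + 35*√2) = 18907 + 35*√2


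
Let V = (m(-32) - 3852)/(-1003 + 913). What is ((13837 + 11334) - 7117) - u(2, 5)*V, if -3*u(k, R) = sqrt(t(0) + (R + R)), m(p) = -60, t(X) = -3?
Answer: 18054 + 652*sqrt(7)/45 ≈ 18092.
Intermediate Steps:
u(k, R) = -sqrt(-3 + 2*R)/3 (u(k, R) = -sqrt(-3 + (R + R))/3 = -sqrt(-3 + 2*R)/3)
V = 652/15 (V = (-60 - 3852)/(-1003 + 913) = -3912/(-90) = -3912*(-1/90) = 652/15 ≈ 43.467)
((13837 + 11334) - 7117) - u(2, 5)*V = ((13837 + 11334) - 7117) - (-sqrt(-3 + 2*5)/3)*652/15 = (25171 - 7117) - (-sqrt(-3 + 10)/3)*652/15 = 18054 - (-sqrt(7)/3)*652/15 = 18054 - (-652)*sqrt(7)/45 = 18054 + 652*sqrt(7)/45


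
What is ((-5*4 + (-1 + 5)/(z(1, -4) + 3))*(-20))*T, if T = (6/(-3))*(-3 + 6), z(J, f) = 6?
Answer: -7040/3 ≈ -2346.7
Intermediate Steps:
T = -6 (T = (6*(-⅓))*3 = -2*3 = -6)
((-5*4 + (-1 + 5)/(z(1, -4) + 3))*(-20))*T = ((-5*4 + (-1 + 5)/(6 + 3))*(-20))*(-6) = ((-20 + 4/9)*(-20))*(-6) = -176/9*(-20)*(-6) = (3520/9)*(-6) = -7040/3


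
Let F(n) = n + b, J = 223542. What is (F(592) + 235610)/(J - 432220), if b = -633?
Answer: -235569/208678 ≈ -1.1289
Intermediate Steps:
F(n) = -633 + n (F(n) = n - 633 = -633 + n)
(F(592) + 235610)/(J - 432220) = ((-633 + 592) + 235610)/(223542 - 432220) = (-41 + 235610)/(-208678) = 235569*(-1/208678) = -235569/208678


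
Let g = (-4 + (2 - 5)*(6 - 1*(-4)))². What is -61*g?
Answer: -70516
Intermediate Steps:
g = 1156 (g = (-4 - 3*(6 + 4))² = (-4 - 3*10)² = (-4 - 30)² = (-34)² = 1156)
-61*g = -61*1156 = -70516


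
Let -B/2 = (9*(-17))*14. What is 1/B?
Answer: 1/4284 ≈ 0.00023343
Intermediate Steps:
B = 4284 (B = -2*9*(-17)*14 = -(-306)*14 = -2*(-2142) = 4284)
1/B = 1/4284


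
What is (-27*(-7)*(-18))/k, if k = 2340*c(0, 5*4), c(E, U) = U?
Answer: -189/2600 ≈ -0.072692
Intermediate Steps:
k = 46800 (k = 2340*(5*4) = 2340*20 = 46800)
(-27*(-7)*(-18))/k = (-27*(-7)*(-18))/46800 = (189*(-18))*(1/46800) = -3402*1/46800 = -189/2600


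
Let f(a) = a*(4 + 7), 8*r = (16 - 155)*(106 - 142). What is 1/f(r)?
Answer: 2/13761 ≈ 0.00014534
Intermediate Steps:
r = 1251/2 (r = ((16 - 155)*(106 - 142))/8 = (-139*(-36))/8 = (⅛)*5004 = 1251/2 ≈ 625.50)
f(a) = 11*a (f(a) = a*11 = 11*a)
1/f(r) = 1/(11*(1251/2)) = 1/(13761/2) = 2/13761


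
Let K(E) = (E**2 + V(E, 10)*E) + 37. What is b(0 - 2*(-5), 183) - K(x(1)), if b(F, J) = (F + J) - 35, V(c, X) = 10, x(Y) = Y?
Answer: 110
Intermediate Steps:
b(F, J) = -35 + F + J
K(E) = 37 + E**2 + 10*E (K(E) = (E**2 + 10*E) + 37 = 37 + E**2 + 10*E)
b(0 - 2*(-5), 183) - K(x(1)) = (-35 + (0 - 2*(-5)) + 183) - (37 + 1**2 + 10*1) = (-35 + (0 + 10) + 183) - (37 + 1 + 10) = (-35 + 10 + 183) - 1*48 = 158 - 48 = 110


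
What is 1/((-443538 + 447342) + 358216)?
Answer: 1/362020 ≈ 2.7623e-6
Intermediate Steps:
1/((-443538 + 447342) + 358216) = 1/(3804 + 358216) = 1/362020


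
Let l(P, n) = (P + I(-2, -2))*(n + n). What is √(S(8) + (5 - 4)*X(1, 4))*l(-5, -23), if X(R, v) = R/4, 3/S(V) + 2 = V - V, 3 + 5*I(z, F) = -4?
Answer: 736*I*√5/5 ≈ 329.15*I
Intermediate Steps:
I(z, F) = -7/5 (I(z, F) = -⅗ + (⅕)*(-4) = -⅗ - ⅘ = -7/5)
S(V) = -3/2 (S(V) = 3/(-2 + (V - V)) = 3/(-2 + 0) = 3/(-2) = 3*(-½) = -3/2)
X(R, v) = R/4 (X(R, v) = R*(¼) = R/4)
l(P, n) = 2*n*(-7/5 + P) (l(P, n) = (P - 7/5)*(n + n) = (-7/5 + P)*(2*n) = 2*n*(-7/5 + P))
√(S(8) + (5 - 4)*X(1, 4))*l(-5, -23) = √(-3/2 + (5 - 4)*((¼)*1))*((⅖)*(-23)*(-7 + 5*(-5))) = √(-3/2 + 1*(¼))*((⅖)*(-23)*(-7 - 25)) = √(-3/2 + ¼)*((⅖)*(-23)*(-32)) = √(-5/4)*(1472/5) = (I*√5/2)*(1472/5) = 736*I*√5/5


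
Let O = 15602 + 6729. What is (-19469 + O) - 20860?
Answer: -17998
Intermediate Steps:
O = 22331
(-19469 + O) - 20860 = (-19469 + 22331) - 20860 = 2862 - 20860 = -17998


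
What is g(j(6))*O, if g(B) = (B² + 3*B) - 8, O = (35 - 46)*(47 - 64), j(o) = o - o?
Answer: -1496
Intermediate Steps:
j(o) = 0
O = 187 (O = -11*(-17) = 187)
g(B) = -8 + B² + 3*B
g(j(6))*O = (-8 + 0² + 3*0)*187 = (-8 + 0 + 0)*187 = -8*187 = -1496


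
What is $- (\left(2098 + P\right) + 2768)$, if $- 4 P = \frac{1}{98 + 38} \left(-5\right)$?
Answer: $- \frac{2647109}{544} \approx -4866.0$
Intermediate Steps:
$P = \frac{5}{544}$ ($P = - \frac{\frac{1}{98 + 38} \left(-5\right)}{4} = - \frac{\frac{1}{136} \left(-5\right)}{4} = \left(- \frac{1}{4}\right) \left(- \frac{5}{136}\right) = \frac{5}{544} \approx 0.0091912$)
$- (\left(2098 + P\right) + 2768) = - (\left(2098 + \frac{5}{544}\right) + 2768) = - (\frac{1141317}{544} + 2768) = \left(-1\right) \frac{2647109}{544} = - \frac{2647109}{544}$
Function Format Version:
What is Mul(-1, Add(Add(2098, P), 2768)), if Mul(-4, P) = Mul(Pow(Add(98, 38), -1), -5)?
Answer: Rational(-2647109, 544) ≈ -4866.0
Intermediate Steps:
P = Rational(5, 544) (P = Mul(Rational(-1, 4), Mul(Pow(Add(98, 38), -1), -5)) = Mul(Rational(-1, 4), Mul(Pow(136, -1), -5)) = Mul(Rational(-1, 4), Mul(Rational(1, 136), -5)) = Mul(Rational(-1, 4), Rational(-5, 136)) = Rational(5, 544) ≈ 0.0091912)
Mul(-1, Add(Add(2098, P), 2768)) = Mul(-1, Add(Add(2098, Rational(5, 544)), 2768)) = Mul(-1, Add(Rational(1141317, 544), 2768)) = Mul(-1, Rational(2647109, 544)) = Rational(-2647109, 544)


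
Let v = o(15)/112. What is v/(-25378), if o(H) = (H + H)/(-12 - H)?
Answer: 5/12790512 ≈ 3.9091e-7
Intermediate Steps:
o(H) = 2*H/(-12 - H) (o(H) = (2*H)/(-12 - H) = 2*H/(-12 - H))
v = -5/504 (v = -2*15/(12 + 15)/112 = -2*15/27*(1/112) = -2*15*1/27*(1/112) = -10/9*1/112 = -5/504 ≈ -0.0099206)
v/(-25378) = -5/504/(-25378) = -5/504*(-1/25378) = 5/12790512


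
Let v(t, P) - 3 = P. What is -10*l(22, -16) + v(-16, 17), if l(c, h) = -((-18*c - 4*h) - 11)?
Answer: -3410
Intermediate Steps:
v(t, P) = 3 + P
l(c, h) = 11 + 4*h + 18*c (l(c, h) = -(-11 - 18*c - 4*h) = 11 + 4*h + 18*c)
-10*l(22, -16) + v(-16, 17) = -10*(11 + 4*(-16) + 18*22) + (3 + 17) = -10*(11 - 64 + 396) + 20 = -10*343 + 20 = -3430 + 20 = -3410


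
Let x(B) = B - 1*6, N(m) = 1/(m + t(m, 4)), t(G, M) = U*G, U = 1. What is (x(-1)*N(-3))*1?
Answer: 7/6 ≈ 1.1667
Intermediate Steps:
t(G, M) = G (t(G, M) = 1*G = G)
N(m) = 1/(2*m) (N(m) = 1/(m + m) = 1/(2*m))
x(B) = -6 + B (x(B) = B - 6 = -6 + B)
(x(-1)*N(-3))*1 = ((-6 - 1)*((½)/(-3)))*1 = -7*(-1)/(2*3)*1 = -7*(-⅙)*1 = (7/6)*1 = 7/6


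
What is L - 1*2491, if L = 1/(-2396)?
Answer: -5968437/2396 ≈ -2491.0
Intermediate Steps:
L = -1/2396 ≈ -0.00041736
L - 1*2491 = -1/2396 - 1*2491 = -1/2396 - 2491 = -5968437/2396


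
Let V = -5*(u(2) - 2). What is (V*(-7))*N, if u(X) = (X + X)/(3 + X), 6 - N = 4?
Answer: -84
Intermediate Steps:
N = 2 (N = 6 - 1*4 = 6 - 4 = 2)
u(X) = 2*X/(3 + X) (u(X) = (2*X)/(3 + X) = 2*X/(3 + X))
V = 6 (V = -5*(2*2/(3 + 2) - 2) = -5*(2*2/5 - 2) = -5*(2*2*(⅕) - 2) = -5*(⅘ - 2) = -5*(-6/5) = 6)
(V*(-7))*N = (6*(-7))*2 = -42*2 = -84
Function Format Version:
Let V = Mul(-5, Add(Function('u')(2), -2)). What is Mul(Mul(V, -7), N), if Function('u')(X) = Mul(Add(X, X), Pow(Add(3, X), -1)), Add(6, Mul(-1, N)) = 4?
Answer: -84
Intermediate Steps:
N = 2 (N = Add(6, Mul(-1, 4)) = Add(6, -4) = 2)
Function('u')(X) = Mul(2, X, Pow(Add(3, X), -1)) (Function('u')(X) = Mul(Mul(2, X), Pow(Add(3, X), -1)) = Mul(2, X, Pow(Add(3, X), -1)))
V = 6 (V = Mul(-5, Add(Mul(2, 2, Pow(Add(3, 2), -1)), -2)) = Mul(-5, Add(Mul(2, 2, Pow(5, -1)), -2)) = Mul(-5, Add(Mul(2, 2, Rational(1, 5)), -2)) = Mul(-5, Add(Rational(4, 5), -2)) = Mul(-5, Rational(-6, 5)) = 6)
Mul(Mul(V, -7), N) = Mul(Mul(6, -7), 2) = Mul(-42, 2) = -84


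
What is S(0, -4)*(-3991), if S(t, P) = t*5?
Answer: 0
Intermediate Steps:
S(t, P) = 5*t
S(0, -4)*(-3991) = (5*0)*(-3991) = 0*(-3991) = 0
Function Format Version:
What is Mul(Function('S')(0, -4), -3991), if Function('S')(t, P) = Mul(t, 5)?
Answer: 0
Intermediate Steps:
Function('S')(t, P) = Mul(5, t)
Mul(Function('S')(0, -4), -3991) = Mul(Mul(5, 0), -3991) = Mul(0, -3991) = 0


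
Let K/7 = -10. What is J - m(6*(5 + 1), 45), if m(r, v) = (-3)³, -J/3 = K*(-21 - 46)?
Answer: -14043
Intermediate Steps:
K = -70 (K = 7*(-10) = -70)
J = -14070 (J = -(-210)*(-21 - 46) = -(-210)*(-67) = -3*4690 = -14070)
m(r, v) = -27
J - m(6*(5 + 1), 45) = -14070 - 1*(-27) = -14070 + 27 = -14043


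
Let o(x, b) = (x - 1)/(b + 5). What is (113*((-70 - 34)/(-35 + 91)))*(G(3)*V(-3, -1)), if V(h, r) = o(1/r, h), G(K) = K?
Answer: 4407/7 ≈ 629.57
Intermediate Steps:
o(x, b) = (-1 + x)/(5 + b)
V(h, r) = (-1 + 1/r)/(5 + h)
(113*((-70 - 34)/(-35 + 91)))*(G(3)*V(-3, -1)) = (113*((-70 - 34)/(-35 + 91)))*(3*((1 - 1*(-1))/((-1)*(5 - 3)))) = (113*(-104/56))*(3*(-1*(1 + 1)/2)) = (113*(-104*1/56))*(3*(-1*½*2)) = (113*(-13/7))*(3*(-1)) = -1469/7*(-3) = 4407/7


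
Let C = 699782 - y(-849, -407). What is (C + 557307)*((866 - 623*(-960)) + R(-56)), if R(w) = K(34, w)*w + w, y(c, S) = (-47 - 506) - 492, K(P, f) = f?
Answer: 757429379484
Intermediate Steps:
y(c, S) = -1045 (y(c, S) = -553 - 492 = -1045)
R(w) = w + w² (R(w) = w*w + w = w² + w = w + w²)
C = 700827 (C = 699782 - 1*(-1045) = 699782 + 1045 = 700827)
(C + 557307)*((866 - 623*(-960)) + R(-56)) = (700827 + 557307)*((866 - 623*(-960)) - 56*(1 - 56)) = 1258134*((866 + 598080) - 56*(-55)) = 1258134*(598946 + 3080) = 1258134*602026 = 757429379484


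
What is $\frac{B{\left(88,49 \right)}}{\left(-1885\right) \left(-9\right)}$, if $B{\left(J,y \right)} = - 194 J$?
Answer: $- \frac{17072}{16965} \approx -1.0063$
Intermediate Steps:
$\frac{B{\left(88,49 \right)}}{\left(-1885\right) \left(-9\right)} = \frac{\left(-194\right) 88}{\left(-1885\right) \left(-9\right)} = - \frac{17072}{16965}$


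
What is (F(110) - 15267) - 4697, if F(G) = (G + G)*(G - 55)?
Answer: -7864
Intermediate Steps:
F(G) = 2*G*(-55 + G) (F(G) = (2*G)*(-55 + G) = 2*G*(-55 + G))
(F(110) - 15267) - 4697 = (2*110*(-55 + 110) - 15267) - 4697 = (2*110*55 - 15267) - 4697 = (12100 - 15267) - 4697 = -3167 - 4697 = -7864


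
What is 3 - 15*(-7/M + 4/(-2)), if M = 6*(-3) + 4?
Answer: 51/2 ≈ 25.500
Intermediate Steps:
M = -14 (M = -18 + 4 = -14)
3 - 15*(-7/M + 4/(-2)) = 3 - 15*(-7/(-14) + 4/(-2)) = 3 - 15*(-7*(-1/14) + 4*(-½)) = 3 - 15*(½ - 2) = 3 - 15*(-3/2) = 3 + 45/2 = 51/2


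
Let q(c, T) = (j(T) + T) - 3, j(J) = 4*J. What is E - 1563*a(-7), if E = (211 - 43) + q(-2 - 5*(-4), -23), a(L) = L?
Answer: 10991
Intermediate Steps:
q(c, T) = -3 + 5*T (q(c, T) = (4*T + T) - 3 = 5*T - 3 = -3 + 5*T)
E = 50 (E = (211 - 43) + (-3 + 5*(-23)) = 168 + (-3 - 115) = 168 - 118 = 50)
E - 1563*a(-7) = 50 - 1563*(-7) = 50 + 10941 = 10991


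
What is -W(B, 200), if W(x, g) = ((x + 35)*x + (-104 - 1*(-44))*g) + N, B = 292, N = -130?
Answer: -83354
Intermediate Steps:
W(x, g) = -130 - 60*g + x*(35 + x) (W(x, g) = ((x + 35)*x + (-104 - 1*(-44))*g) - 130 = ((35 + x)*x + (-104 + 44)*g) - 130 = (x*(35 + x) - 60*g) - 130 = (-60*g + x*(35 + x)) - 130 = -130 - 60*g + x*(35 + x))
-W(B, 200) = -(-130 + 292**2 - 60*200 + 35*292) = -(-130 + 85264 - 12000 + 10220) = -1*83354 = -83354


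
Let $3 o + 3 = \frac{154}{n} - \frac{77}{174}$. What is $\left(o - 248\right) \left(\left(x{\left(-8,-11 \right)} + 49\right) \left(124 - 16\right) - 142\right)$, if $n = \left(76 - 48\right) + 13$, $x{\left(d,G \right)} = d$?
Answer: $- \frac{11369598637}{10701} \approx -1.0625 \cdot 10^{6}$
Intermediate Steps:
$n = 41$ ($n = 28 + 13 = 41$)
$o = \frac{2237}{21402}$ ($o = -1 + \frac{\frac{154}{41} - \frac{77}{174}}{3} = -1 + \frac{1}{3} \cdot \frac{23639}{7134} = -1 + \frac{23639}{21402} = \frac{2237}{21402} \approx 0.10452$)
$\left(o - 248\right) \left(\left(x{\left(-8,-11 \right)} + 49\right) \left(124 - 16\right) - 142\right) = \left(\frac{2237}{21402} - 248\right) \left(\left(-8 + 49\right) \left(124 - 16\right) - 142\right) = - \frac{5305459 \left(41 \cdot 108 - 142\right)}{21402} = - \frac{5305459 \left(4428 - 142\right)}{21402} = \left(- \frac{5305459}{21402}\right) 4286 = - \frac{11369598637}{10701}$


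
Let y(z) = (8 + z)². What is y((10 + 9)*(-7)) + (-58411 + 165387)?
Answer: 122601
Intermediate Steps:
y((10 + 9)*(-7)) + (-58411 + 165387) = (8 + (10 + 9)*(-7))² + (-58411 + 165387) = (8 + 19*(-7))² + 106976 = (8 - 133)² + 106976 = (-125)² + 106976 = 15625 + 106976 = 122601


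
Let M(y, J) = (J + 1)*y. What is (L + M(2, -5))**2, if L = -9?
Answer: 289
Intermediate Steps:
M(y, J) = y*(1 + J) (M(y, J) = (1 + J)*y = y*(1 + J))
(L + M(2, -5))**2 = (-9 + 2*(1 - 5))**2 = (-9 + 2*(-4))**2 = (-9 - 8)**2 = (-17)**2 = 289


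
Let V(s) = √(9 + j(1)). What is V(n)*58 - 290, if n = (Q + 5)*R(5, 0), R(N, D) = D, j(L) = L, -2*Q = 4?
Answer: -290 + 58*√10 ≈ -106.59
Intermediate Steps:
Q = -2 (Q = -½*4 = -2)
n = 0 (n = (-2 + 5)*0 = 3*0 = 0)
V(s) = √10 (V(s) = √(9 + 1) = √10)
V(n)*58 - 290 = √10*58 - 290 = 58*√10 - 290 = -290 + 58*√10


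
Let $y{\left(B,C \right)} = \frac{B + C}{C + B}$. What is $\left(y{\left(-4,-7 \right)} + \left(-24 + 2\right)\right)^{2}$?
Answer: $441$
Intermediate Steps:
$y{\left(B,C \right)} = 1$ ($y{\left(B,C \right)} = \frac{B + C}{B + C} = 1$)
$\left(y{\left(-4,-7 \right)} + \left(-24 + 2\right)\right)^{2} = \left(1 + \left(-24 + 2\right)\right)^{2} = \left(1 - 22\right)^{2} = \left(-21\right)^{2} = 441$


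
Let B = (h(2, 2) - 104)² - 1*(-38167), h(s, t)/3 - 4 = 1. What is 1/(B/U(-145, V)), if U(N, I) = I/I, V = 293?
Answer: 1/46088 ≈ 2.1698e-5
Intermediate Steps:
h(s, t) = 15 (h(s, t) = 12 + 3*1 = 12 + 3 = 15)
U(N, I) = 1
B = 46088 (B = (15 - 104)² - 1*(-38167) = (-89)² + 38167 = 7921 + 38167 = 46088)
1/(B/U(-145, V)) = 1/(46088/1) = 1/(46088*1) = 1/46088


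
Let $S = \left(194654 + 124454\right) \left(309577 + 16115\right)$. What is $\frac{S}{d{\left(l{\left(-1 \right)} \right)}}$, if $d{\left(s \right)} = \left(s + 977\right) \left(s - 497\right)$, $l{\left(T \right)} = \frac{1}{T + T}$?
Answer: $- \frac{46191521216}{215915} \approx -2.1393 \cdot 10^{5}$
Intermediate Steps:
$l{\left(T \right)} = \frac{1}{2 T}$
$d{\left(s \right)} = \left(-497 + s\right) \left(977 + s\right)$ ($d{\left(s \right)} = \left(977 + s\right) \left(-497 + s\right) = \left(-497 + s\right) \left(977 + s\right)$)
$S = 103930922736$ ($S = 319108 \cdot 325692 = 103930922736$)
$\frac{S}{d{\left(l{\left(-1 \right)} \right)}} = \frac{103930922736}{-485569 + \left(\frac{1}{2 \left(-1\right)}\right)^{2} + 480 \frac{1}{2 \left(-1\right)}} = \frac{103930922736}{-485569 + \left(\frac{1}{2} \left(-1\right)\right)^{2} + 480 \cdot \frac{1}{2} \left(-1\right)} = \frac{103930922736}{-485569 + \left(- \frac{1}{2}\right)^{2} + 480 \left(- \frac{1}{2}\right)} = \frac{103930922736}{-485569 + \frac{1}{4} - 240} = \frac{103930922736}{- \frac{1943235}{4}} = 103930922736 \left(- \frac{4}{1943235}\right) = - \frac{46191521216}{215915}$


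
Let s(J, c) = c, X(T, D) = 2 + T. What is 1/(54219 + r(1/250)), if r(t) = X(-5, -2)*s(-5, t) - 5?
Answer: 250/13553497 ≈ 1.8445e-5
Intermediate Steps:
r(t) = -5 - 3*t (r(t) = (2 - 5)*t - 5 = -3*t - 5 = -5 - 3*t)
1/(54219 + r(1/250)) = 1/(54219 + (-5 - 3/250)) = 1/(54219 - 1253/250) = 1/(13553497/250) = 250/13553497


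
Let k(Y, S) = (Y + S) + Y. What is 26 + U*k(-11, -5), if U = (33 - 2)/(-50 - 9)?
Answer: 2371/59 ≈ 40.186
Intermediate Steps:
U = -31/59 (U = 31/(-59) = 31*(-1/59) = -31/59 ≈ -0.52542)
k(Y, S) = S + 2*Y (k(Y, S) = (S + Y) + Y = S + 2*Y)
26 + U*k(-11, -5) = 26 - 31*(-5 + 2*(-11))/59 = 26 - 31*(-5 - 22)/59 = 26 - 31/59*(-27) = 26 + 837/59 = 2371/59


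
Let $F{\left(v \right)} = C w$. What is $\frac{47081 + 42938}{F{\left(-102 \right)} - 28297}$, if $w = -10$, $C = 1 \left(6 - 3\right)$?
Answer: $- \frac{90019}{28327} \approx -3.1779$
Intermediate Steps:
$C = 3$ ($C = 1 \cdot 3 = 3$)
$F{\left(v \right)} = -30$ ($F{\left(v \right)} = 3 \left(-10\right) = -30$)
$\frac{47081 + 42938}{F{\left(-102 \right)} - 28297} = \frac{47081 + 42938}{-30 - 28297} = \frac{90019}{-28327} = 90019 \left(- \frac{1}{28327}\right) = - \frac{90019}{28327}$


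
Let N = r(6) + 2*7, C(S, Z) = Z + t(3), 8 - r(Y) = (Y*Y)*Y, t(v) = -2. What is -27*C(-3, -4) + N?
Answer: -32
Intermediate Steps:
r(Y) = 8 - Y**3 (r(Y) = 8 - Y*Y*Y = 8 - Y**2*Y = 8 - Y**3)
C(S, Z) = -2 + Z (C(S, Z) = Z - 2 = -2 + Z)
N = -194 (N = (8 - 1*6**3) + 2*7 = (8 - 1*216) + 14 = (8 - 216) + 14 = -208 + 14 = -194)
-27*C(-3, -4) + N = -27*(-2 - 4) - 194 = -27*(-6) - 194 = 162 - 194 = -32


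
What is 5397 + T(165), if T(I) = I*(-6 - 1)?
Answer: 4242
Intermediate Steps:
T(I) = -7*I (T(I) = I*(-7) = -7*I)
5397 + T(165) = 5397 - 7*165 = 5397 - 1155 = 4242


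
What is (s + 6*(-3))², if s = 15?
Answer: 9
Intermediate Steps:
(s + 6*(-3))² = (15 + 6*(-3))² = (15 - 18)² = (-3)² = 9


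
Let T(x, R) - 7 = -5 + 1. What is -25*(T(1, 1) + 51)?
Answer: -1350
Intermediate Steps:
T(x, R) = 3 (T(x, R) = 7 + (-5 + 1) = 7 - 4 = 3)
-25*(T(1, 1) + 51) = -25*(3 + 51) = -25*54 = -1350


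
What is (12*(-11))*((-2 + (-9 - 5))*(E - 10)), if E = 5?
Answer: -10560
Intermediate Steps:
(12*(-11))*((-2 + (-9 - 5))*(E - 10)) = (12*(-11))*((-2 + (-9 - 5))*(5 - 10)) = -132*(-2 - 14)*(-5) = -(-2112)*(-5) = -132*80 = -10560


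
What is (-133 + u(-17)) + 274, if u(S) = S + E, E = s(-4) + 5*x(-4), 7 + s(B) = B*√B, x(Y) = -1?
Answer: 112 - 8*I ≈ 112.0 - 8.0*I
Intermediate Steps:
s(B) = -7 + B^(3/2) (s(B) = -7 + B*√B = -7 + B^(3/2))
E = -12 - 8*I (E = (-7 + (-4)^(3/2)) + 5*(-1) = (-7 - 8*I) - 5 = -12 - 8*I ≈ -12.0 - 8.0*I)
u(S) = -12 + S - 8*I (u(S) = S + (-12 - 8*I) = -12 + S - 8*I)
(-133 + u(-17)) + 274 = (-133 + (-12 - 17 - 8*I)) + 274 = (-133 + (-29 - 8*I)) + 274 = (-162 - 8*I) + 274 = 112 - 8*I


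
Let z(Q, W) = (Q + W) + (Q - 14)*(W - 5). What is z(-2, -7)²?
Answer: 33489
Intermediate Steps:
z(Q, W) = Q + W + (-14 + Q)*(-5 + W) (z(Q, W) = (Q + W) + (-14 + Q)*(-5 + W) = Q + W + (-14 + Q)*(-5 + W))
z(-2, -7)² = (70 - 13*(-7) - 4*(-2) - 2*(-7))² = (70 + 91 + 8 + 14)² = 183² = 33489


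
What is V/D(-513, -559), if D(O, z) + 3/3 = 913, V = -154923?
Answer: -51641/304 ≈ -169.87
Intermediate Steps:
D(O, z) = 912 (D(O, z) = -1 + 913 = 912)
V/D(-513, -559) = -154923/912 = -154923*1/912 = -51641/304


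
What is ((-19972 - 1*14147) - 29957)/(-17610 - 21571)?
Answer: 64076/39181 ≈ 1.6354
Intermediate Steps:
((-19972 - 1*14147) - 29957)/(-17610 - 21571) = ((-19972 - 14147) - 29957)/(-39181) = (-34119 - 29957)*(-1/39181) = -64076*(-1/39181) = 64076/39181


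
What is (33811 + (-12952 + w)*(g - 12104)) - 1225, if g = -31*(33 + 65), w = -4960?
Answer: 271256090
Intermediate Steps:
g = -3038 (g = -31*98 = -3038)
(33811 + (-12952 + w)*(g - 12104)) - 1225 = (33811 + (-12952 - 4960)*(-3038 - 12104)) - 1225 = (33811 - 17912*(-15142)) - 1225 = (33811 + 271223504) - 1225 = 271257315 - 1225 = 271256090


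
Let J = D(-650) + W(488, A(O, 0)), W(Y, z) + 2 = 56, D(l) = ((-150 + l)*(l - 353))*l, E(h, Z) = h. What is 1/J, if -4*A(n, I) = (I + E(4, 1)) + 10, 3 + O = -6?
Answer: -1/521559946 ≈ -1.9173e-9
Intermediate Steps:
O = -9 (O = -3 - 6 = -9)
D(l) = l*(-353 + l)*(-150 + l) (D(l) = ((-150 + l)*(-353 + l))*l = ((-353 + l)*(-150 + l))*l = l*(-353 + l)*(-150 + l))
A(n, I) = -7/2 - I/4 (A(n, I) = -((I + 4) + 10)/4 = -((4 + I) + 10)/4 = -(14 + I)/4 = -7/2 - I/4)
W(Y, z) = 54 (W(Y, z) = -2 + 56 = 54)
J = -521559946 (J = -650*(52950 + (-650)² - 503*(-650)) + 54 = -650*(52950 + 422500 + 326950) + 54 = -650*802400 + 54 = -521560000 + 54 = -521559946)
1/J = 1/(-521559946) = -1/521559946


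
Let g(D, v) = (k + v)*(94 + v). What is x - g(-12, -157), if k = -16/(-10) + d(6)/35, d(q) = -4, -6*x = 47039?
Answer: -529117/30 ≈ -17637.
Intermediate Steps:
x = -47039/6 (x = -1/6*47039 = -47039/6 ≈ -7839.8)
k = 52/35 (k = -16/(-10) - 4/35 = -16*(-1/10) - 4*1/35 = 8/5 - 4/35 = 52/35 ≈ 1.4857)
g(D, v) = (94 + v)*(52/35 + v) (g(D, v) = (52/35 + v)*(94 + v) = (94 + v)*(52/35 + v))
x - g(-12, -157) = -47039/6 - (4888/35 + (-157)**2 + (3342/35)*(-157)) = -47039/6 - (4888/35 + 24649 - 524694/35) = -47039/6 - 1*48987/5 = -47039/6 - 48987/5 = -529117/30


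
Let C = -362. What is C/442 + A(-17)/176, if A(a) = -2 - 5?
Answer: -33403/38896 ≈ -0.85878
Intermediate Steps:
A(a) = -7
C/442 + A(-17)/176 = -362/442 - 7/176 = -362*1/442 - 7*1/176 = -181/221 - 7/176 = -33403/38896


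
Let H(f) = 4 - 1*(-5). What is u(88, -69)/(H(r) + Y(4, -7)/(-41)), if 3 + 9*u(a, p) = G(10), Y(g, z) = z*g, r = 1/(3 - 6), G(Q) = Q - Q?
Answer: -41/1191 ≈ -0.034425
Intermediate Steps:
G(Q) = 0
r = -1/3 (r = 1/(-3) = -1/3 ≈ -0.33333)
Y(g, z) = g*z
u(a, p) = -1/3 (u(a, p) = -1/3 + (1/9)*0 = -1/3 + 0 = -1/3)
H(f) = 9 (H(f) = 4 + 5 = 9)
u(88, -69)/(H(r) + Y(4, -7)/(-41)) = -1/(3*(9 + (4*(-7))/(-41))) = -1/(3*(9 - 1/41*(-28))) = -1/(3*(9 + 28/41)) = -1/(3*397/41) = -1/3*41/397 = -41/1191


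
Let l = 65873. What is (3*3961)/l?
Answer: 11883/65873 ≈ 0.18039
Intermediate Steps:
(3*3961)/l = (3*3961)/65873 = 11883*(1/65873) = 11883/65873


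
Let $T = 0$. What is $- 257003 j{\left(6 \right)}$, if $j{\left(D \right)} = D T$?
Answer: $0$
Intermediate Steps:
$j{\left(D \right)} = 0$ ($j{\left(D \right)} = D 0 = 0$)
$- 257003 j{\left(6 \right)} = \left(-257003\right) 0 = 0$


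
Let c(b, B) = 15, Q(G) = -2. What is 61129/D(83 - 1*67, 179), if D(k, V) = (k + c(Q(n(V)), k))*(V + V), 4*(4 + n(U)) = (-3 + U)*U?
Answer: 61129/11098 ≈ 5.5081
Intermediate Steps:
n(U) = -4 + U*(-3 + U)/4 (n(U) = -4 + ((-3 + U)*U)/4 = -4 + (U*(-3 + U))/4 = -4 + U*(-3 + U)/4)
D(k, V) = 2*V*(15 + k) (D(k, V) = (k + 15)*(V + V) = (15 + k)*(2*V) = 2*V*(15 + k))
61129/D(83 - 1*67, 179) = 61129/((2*179*(15 + (83 - 1*67)))) = 61129/((2*179*(15 + (83 - 67)))) = 61129/((2*179*(15 + 16))) = 61129/((2*179*31)) = 61129/11098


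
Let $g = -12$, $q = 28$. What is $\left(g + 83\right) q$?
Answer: $1988$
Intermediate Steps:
$\left(g + 83\right) q = \left(-12 + 83\right) 28 = 71 \cdot 28 = 1988$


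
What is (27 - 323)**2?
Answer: 87616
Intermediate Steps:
(27 - 323)**2 = (-296)**2 = 87616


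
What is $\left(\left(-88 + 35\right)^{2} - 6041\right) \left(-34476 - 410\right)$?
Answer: $112751552$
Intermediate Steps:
$\left(\left(-88 + 35\right)^{2} - 6041\right) \left(-34476 - 410\right) = \left(\left(-53\right)^{2} - 6041\right) \left(-34886\right) = \left(2809 - 6041\right) \left(-34886\right) = \left(-3232\right) \left(-34886\right) = 112751552$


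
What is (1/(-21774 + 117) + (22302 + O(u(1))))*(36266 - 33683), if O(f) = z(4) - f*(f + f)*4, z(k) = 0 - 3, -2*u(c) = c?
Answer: 415764956208/7219 ≈ 5.7593e+7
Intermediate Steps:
u(c) = -c/2
z(k) = -3
O(f) = -3 - 8*f² (O(f) = -3 - f*(f + f)*4 = -3 - f*(2*f)*4 = -3 - 2*f²*4 = -3 - 8*f²)
(1/(-21774 + 117) + (22302 + O(u(1))))*(36266 - 33683) = (1/(-21774 + 117) + (22302 + (-3 - 8*(-½*1)²)))*(36266 - 33683) = (1/(-21657) + (22302 + (-3 - 8*(-½)²)))*2583 = (-1/21657 + (22302 + (-3 - 8*¼)))*2583 = (-1/21657 + (22302 + (-3 - 2)))*2583 = (-1/21657 + (22302 - 5))*2583 = (-1/21657 + 22297)*2583 = (482886128/21657)*2583 = 415764956208/7219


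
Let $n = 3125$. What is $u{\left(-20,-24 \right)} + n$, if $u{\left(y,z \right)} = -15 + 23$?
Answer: $3133$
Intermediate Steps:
$u{\left(y,z \right)} = 8$
$u{\left(-20,-24 \right)} + n = 8 + 3125 = 3133$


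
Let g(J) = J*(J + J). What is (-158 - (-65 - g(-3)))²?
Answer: 5625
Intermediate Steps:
g(J) = 2*J² (g(J) = J*(2*J) = 2*J²)
(-158 - (-65 - g(-3)))² = (-158 - (-65 - 2*(-3)²))² = (-158 - (-65 - 2*9))² = (-158 - (-65 - 1*18))² = (-158 - (-65 - 18))² = (-158 - 1*(-83))² = (-158 + 83)² = (-75)² = 5625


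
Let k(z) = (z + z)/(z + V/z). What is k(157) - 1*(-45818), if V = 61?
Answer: 566106039/12355 ≈ 45820.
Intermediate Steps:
k(z) = 2*z/(z + 61/z) (k(z) = (z + z)/(z + 61/z) = (2*z)/(z + 61/z) = 2*z/(z + 61/z))
k(157) - 1*(-45818) = 2*157²/(61 + 157²) - 1*(-45818) = 2*24649/(61 + 24649) + 45818 = 2*24649/24710 + 45818 = 2*24649*(1/24710) + 45818 = 24649/12355 + 45818 = 566106039/12355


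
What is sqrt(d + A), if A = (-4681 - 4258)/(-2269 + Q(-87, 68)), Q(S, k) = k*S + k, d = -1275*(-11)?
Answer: 2*sqrt(231029836522)/8117 ≈ 118.43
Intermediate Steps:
d = 14025
Q(S, k) = k + S*k (Q(S, k) = S*k + k = k + S*k)
A = 8939/8117 (A = (-4681 - 4258)/(-2269 + 68*(1 - 87)) = -8939/(-2269 + 68*(-86)) = -8939/(-2269 - 5848) = -8939/(-8117) = -8939*(-1/8117) = 8939/8117 ≈ 1.1013)
sqrt(d + A) = sqrt(14025 + 8939/8117) = sqrt(113849864/8117) = 2*sqrt(231029836522)/8117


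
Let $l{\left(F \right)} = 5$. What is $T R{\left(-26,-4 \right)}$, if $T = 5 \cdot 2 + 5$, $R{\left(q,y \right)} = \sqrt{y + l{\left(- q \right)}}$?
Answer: $15$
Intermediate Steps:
$R{\left(q,y \right)} = \sqrt{5 + y}$ ($R{\left(q,y \right)} = \sqrt{y + 5} = \sqrt{5 + y}$)
$T = 15$ ($T = 10 + 5 = 15$)
$T R{\left(-26,-4 \right)} = 15 \sqrt{5 - 4} = 15 \sqrt{1} = 15 \cdot 1 = 15$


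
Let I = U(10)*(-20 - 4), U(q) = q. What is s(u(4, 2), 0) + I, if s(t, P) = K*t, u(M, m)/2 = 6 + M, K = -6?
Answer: -360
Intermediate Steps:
u(M, m) = 12 + 2*M (u(M, m) = 2*(6 + M) = 12 + 2*M)
s(t, P) = -6*t
I = -240 (I = 10*(-20 - 4) = 10*(-24) = -240)
s(u(4, 2), 0) + I = -6*(12 + 2*4) - 240 = -6*(12 + 8) - 240 = -6*20 - 240 = -120 - 240 = -360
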